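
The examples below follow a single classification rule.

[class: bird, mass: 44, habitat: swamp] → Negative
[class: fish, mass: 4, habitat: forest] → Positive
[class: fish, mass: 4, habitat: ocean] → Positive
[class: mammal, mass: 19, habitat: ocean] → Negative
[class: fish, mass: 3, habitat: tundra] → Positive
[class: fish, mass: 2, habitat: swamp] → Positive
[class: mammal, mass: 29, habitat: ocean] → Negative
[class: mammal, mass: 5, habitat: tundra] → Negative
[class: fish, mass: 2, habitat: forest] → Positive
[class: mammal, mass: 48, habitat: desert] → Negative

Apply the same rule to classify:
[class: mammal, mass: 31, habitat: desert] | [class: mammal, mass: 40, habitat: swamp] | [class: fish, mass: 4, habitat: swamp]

The rule appears to be: class is fish.

Negative, Negative, Positive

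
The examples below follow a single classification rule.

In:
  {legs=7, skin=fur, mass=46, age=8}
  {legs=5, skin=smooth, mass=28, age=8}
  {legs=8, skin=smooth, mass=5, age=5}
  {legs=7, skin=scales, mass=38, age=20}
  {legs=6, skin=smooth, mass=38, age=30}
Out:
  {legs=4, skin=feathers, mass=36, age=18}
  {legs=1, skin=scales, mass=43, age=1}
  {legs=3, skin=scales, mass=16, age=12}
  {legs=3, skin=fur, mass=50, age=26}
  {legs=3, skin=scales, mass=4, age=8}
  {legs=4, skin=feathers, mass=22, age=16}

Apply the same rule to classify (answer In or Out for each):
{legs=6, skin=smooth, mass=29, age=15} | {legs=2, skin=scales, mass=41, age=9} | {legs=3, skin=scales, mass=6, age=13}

The simplest hypothesis consistent with all the labels is: legs ≥ 5.
{legs=6, skin=smooth, mass=29, age=15} → legs = 6 → In. {legs=2, skin=scales, mass=41, age=9} → legs = 2 → Out. {legs=3, skin=scales, mass=6, age=13} → legs = 3 → Out.

In, Out, Out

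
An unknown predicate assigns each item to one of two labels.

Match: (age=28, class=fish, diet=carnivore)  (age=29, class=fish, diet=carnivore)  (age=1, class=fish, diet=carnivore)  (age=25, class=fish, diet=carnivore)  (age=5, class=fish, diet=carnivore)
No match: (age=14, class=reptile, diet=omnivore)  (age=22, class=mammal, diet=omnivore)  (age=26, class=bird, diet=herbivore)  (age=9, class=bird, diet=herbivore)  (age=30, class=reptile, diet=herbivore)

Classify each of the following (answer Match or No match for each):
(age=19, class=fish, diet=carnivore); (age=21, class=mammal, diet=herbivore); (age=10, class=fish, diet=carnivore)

Match, No match, Match

The common property of the 'Match' items is: class is fish. No 'No match' item has it.
Match: (age=19, class=fish, diet=carnivore), since class is fish.
No match: (age=21, class=mammal, diet=herbivore), since class is mammal.
Match: (age=10, class=fish, diet=carnivore), since class is fish.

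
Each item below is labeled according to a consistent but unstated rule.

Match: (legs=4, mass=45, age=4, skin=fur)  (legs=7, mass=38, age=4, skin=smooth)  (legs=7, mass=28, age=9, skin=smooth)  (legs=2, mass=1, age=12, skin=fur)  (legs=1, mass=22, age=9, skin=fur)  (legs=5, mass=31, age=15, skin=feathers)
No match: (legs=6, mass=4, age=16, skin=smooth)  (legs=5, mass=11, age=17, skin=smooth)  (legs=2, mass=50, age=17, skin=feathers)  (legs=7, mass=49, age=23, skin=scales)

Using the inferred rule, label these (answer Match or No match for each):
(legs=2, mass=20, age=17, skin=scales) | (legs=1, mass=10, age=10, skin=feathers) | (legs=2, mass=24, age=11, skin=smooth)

No match, Match, Match

Every 'Match' example satisfies: age ≤ 15. None of the 'No match' examples do.
(legs=2, mass=20, age=17, skin=scales) — age = 17, hence No match. (legs=1, mass=10, age=10, skin=feathers) — age = 10, hence Match. (legs=2, mass=24, age=11, skin=smooth) — age = 11, hence Match.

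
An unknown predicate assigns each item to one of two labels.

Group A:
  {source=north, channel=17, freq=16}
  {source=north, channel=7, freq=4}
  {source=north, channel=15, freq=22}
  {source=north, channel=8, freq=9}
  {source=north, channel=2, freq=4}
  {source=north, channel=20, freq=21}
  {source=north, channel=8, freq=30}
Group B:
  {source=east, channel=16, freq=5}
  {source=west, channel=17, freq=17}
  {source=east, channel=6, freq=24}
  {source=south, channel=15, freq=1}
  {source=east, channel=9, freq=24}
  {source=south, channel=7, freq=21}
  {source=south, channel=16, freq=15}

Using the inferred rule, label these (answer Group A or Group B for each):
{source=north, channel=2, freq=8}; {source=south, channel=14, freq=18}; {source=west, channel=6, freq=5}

All 'Group A' examples share one property — source is north — and every 'Group B' example lacks it.
{source=north, channel=2, freq=8}: source is north, fits → Group A. {source=south, channel=14, freq=18}: source is south, fails the rule → Group B. {source=west, channel=6, freq=5}: source is west, fails the rule → Group B.

Group A, Group B, Group B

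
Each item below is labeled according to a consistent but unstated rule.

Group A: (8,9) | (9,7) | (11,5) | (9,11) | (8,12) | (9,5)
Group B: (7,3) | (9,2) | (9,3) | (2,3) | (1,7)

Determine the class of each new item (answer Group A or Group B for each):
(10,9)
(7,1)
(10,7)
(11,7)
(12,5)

The pattern is that an item is 'Group A' exactly when: sum ≥ 14.
(10,9): 10+9 = 19, fits → Group A.
(7,1): 7+1 = 8, does not fit → Group B.
(10,7): 10+7 = 17, fits → Group A.
(11,7): 11+7 = 18, fits → Group A.
(12,5): 12+5 = 17, fits → Group A.

Group A, Group B, Group A, Group A, Group A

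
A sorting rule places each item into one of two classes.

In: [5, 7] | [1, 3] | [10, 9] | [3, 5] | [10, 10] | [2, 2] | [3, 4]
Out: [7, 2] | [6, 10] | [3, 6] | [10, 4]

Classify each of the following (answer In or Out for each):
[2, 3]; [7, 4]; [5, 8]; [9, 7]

In, Out, Out, In

The classifier is using: |first − second| ≤ 2.
[2, 3] → |2−3| = 1 → In.
[7, 4] → |7−4| = 3 → Out.
[5, 8] → |5−8| = 3 → Out.
[9, 7] → |9−7| = 2 → In.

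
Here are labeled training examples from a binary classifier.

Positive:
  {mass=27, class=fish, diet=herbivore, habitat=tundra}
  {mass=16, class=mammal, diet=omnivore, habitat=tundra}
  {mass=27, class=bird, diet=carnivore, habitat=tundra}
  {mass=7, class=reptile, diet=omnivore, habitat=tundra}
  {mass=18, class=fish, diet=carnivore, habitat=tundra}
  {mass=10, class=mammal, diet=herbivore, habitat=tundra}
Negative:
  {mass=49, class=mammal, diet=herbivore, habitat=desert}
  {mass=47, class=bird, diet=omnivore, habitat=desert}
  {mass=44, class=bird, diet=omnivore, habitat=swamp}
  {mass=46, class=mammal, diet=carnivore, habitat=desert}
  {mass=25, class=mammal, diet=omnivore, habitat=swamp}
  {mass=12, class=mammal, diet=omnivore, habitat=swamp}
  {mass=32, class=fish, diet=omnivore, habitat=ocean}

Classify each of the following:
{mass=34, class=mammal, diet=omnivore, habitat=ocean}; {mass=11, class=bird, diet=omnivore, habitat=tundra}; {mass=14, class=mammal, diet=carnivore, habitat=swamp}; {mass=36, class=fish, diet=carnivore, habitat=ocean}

The simplest hypothesis consistent with all the labels is: habitat is tundra.
Negative: {mass=34, class=mammal, diet=omnivore, habitat=ocean}, since habitat is ocean.
Positive: {mass=11, class=bird, diet=omnivore, habitat=tundra}, since habitat is tundra.
Negative: {mass=14, class=mammal, diet=carnivore, habitat=swamp}, since habitat is swamp.
Negative: {mass=36, class=fish, diet=carnivore, habitat=ocean}, since habitat is ocean.

Negative, Positive, Negative, Negative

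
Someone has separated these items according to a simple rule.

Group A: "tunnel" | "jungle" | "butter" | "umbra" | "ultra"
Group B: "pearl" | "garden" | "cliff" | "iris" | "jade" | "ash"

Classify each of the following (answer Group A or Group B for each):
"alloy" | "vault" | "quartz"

The simplest hypothesis consistent with all the labels is: contains 'u'.

Group B, Group A, Group A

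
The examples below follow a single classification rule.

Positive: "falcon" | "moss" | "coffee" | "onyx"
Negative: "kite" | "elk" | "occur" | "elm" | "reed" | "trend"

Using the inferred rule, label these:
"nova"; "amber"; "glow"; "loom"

Positive, Negative, Positive, Positive

Every 'Positive' example satisfies: even length AND contains 'o'. None of the 'Negative' examples do.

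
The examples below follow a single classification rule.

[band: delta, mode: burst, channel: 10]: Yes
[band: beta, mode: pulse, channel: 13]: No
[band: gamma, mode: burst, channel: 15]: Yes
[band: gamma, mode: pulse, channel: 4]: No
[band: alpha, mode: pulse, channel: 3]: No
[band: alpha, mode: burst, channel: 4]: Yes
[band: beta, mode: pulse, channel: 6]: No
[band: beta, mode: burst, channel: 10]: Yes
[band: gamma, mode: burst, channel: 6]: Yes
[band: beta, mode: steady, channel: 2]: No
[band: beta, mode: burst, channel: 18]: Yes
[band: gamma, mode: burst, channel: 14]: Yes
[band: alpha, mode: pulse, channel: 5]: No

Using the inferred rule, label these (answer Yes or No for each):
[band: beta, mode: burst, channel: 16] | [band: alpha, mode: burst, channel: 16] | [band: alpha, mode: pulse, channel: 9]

Yes, Yes, No

Checking candidate rules against both groups, what survives is: mode is burst.
[band: beta, mode: burst, channel: 16]: Yes (mode is burst).
[band: alpha, mode: burst, channel: 16]: Yes (mode is burst).
[band: alpha, mode: pulse, channel: 9]: No (mode is pulse).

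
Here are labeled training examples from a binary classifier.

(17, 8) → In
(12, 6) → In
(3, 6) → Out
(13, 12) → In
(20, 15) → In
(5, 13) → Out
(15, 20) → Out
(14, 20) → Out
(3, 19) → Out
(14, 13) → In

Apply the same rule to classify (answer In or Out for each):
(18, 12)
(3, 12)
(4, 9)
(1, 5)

'In' ⟺ first > second.
(18, 12): In (18 > 12). (3, 12): Out (3 < 12). (4, 9): Out (4 < 9). (1, 5): Out (1 < 5).

In, Out, Out, Out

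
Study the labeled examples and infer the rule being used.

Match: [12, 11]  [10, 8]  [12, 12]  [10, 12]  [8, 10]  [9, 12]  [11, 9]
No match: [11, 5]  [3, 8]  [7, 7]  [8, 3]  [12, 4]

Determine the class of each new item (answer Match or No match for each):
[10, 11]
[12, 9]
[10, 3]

Match, Match, No match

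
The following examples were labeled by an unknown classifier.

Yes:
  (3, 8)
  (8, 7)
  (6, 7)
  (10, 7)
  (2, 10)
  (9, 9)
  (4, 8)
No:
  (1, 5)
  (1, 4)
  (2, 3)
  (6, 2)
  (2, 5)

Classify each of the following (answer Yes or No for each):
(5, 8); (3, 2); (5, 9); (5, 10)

Yes, No, Yes, Yes

The distinguishing property — sum ≥ 11 — holds for all the 'Yes' cases and none of the 'No' cases.
(5, 8): 5+8 = 13, passes → Yes.
(3, 2): 3+2 = 5, doesn't match → No.
(5, 9): 5+9 = 14, passes → Yes.
(5, 10): 5+10 = 15, passes → Yes.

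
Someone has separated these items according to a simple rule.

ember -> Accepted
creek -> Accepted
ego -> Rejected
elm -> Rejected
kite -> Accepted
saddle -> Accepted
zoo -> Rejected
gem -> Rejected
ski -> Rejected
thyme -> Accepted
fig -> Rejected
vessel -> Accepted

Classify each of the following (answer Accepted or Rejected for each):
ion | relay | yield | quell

Rejected, Accepted, Accepted, Accepted

One predicate separates the groups cleanly: length ≥ 4.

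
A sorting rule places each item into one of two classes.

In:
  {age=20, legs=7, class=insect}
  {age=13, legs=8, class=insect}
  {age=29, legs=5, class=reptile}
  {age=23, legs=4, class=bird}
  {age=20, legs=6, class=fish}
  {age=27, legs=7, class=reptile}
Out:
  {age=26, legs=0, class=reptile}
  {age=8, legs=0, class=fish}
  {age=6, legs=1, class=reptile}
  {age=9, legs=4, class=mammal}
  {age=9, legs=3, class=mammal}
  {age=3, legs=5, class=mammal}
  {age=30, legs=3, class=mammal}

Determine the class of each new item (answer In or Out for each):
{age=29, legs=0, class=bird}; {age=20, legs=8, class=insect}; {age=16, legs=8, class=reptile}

One predicate separates the groups cleanly: age ≥ 13 AND legs ≥ 4.
Out: {age=29, legs=0, class=bird}, since age = 29, legs = 0.
In: {age=20, legs=8, class=insect}, since age = 20, legs = 8.
In: {age=16, legs=8, class=reptile}, since age = 16, legs = 8.

Out, In, In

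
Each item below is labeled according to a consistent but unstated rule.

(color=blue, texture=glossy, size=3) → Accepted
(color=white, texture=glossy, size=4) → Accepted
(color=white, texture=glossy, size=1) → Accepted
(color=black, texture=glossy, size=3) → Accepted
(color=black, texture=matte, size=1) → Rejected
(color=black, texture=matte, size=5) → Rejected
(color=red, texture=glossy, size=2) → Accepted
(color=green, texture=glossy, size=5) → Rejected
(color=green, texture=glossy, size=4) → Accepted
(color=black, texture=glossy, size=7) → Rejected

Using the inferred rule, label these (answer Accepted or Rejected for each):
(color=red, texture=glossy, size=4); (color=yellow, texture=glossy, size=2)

Accepted, Accepted

All 'Accepted' examples share one property — texture is glossy AND size ≤ 4 — and every 'Rejected' example lacks it.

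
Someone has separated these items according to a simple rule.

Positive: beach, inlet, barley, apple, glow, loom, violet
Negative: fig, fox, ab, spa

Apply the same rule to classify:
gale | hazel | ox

All 'Positive' examples share one property — length ≥ 4 — and every 'Negative' example lacks it.
gale — length 4, hence Positive.
hazel — length 5, hence Positive.
ox — length 2, hence Negative.

Positive, Positive, Negative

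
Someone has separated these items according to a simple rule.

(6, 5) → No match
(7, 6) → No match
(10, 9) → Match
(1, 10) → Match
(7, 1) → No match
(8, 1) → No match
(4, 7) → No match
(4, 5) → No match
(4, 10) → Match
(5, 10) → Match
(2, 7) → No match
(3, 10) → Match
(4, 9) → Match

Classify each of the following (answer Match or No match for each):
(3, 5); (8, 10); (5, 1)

No match, Match, No match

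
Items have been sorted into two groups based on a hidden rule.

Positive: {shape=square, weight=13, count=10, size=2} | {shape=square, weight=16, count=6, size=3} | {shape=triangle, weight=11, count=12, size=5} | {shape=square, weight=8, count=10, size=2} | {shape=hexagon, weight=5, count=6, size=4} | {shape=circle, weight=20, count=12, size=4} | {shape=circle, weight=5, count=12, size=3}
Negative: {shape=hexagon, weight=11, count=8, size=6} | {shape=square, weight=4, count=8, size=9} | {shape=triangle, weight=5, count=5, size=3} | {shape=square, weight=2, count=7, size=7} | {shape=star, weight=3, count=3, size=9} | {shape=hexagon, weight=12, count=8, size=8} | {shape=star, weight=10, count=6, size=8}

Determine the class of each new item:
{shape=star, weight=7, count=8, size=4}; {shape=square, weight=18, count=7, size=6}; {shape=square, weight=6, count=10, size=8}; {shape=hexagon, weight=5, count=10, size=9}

The pattern is that an item is 'Positive' exactly when: count ≥ 6 AND size ≤ 5.

Positive, Negative, Negative, Negative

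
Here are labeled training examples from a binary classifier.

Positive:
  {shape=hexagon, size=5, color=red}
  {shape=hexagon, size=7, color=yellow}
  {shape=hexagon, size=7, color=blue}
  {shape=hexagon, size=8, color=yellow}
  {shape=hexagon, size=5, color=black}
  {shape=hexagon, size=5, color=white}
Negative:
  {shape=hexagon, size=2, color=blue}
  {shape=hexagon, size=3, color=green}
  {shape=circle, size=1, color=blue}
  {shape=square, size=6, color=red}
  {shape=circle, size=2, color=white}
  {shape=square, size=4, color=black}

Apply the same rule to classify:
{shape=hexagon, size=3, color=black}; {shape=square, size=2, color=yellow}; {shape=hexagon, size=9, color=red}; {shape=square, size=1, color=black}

Negative, Negative, Positive, Negative

Every 'Positive' example satisfies: shape is hexagon AND size ≥ 4. None of the 'Negative' examples do.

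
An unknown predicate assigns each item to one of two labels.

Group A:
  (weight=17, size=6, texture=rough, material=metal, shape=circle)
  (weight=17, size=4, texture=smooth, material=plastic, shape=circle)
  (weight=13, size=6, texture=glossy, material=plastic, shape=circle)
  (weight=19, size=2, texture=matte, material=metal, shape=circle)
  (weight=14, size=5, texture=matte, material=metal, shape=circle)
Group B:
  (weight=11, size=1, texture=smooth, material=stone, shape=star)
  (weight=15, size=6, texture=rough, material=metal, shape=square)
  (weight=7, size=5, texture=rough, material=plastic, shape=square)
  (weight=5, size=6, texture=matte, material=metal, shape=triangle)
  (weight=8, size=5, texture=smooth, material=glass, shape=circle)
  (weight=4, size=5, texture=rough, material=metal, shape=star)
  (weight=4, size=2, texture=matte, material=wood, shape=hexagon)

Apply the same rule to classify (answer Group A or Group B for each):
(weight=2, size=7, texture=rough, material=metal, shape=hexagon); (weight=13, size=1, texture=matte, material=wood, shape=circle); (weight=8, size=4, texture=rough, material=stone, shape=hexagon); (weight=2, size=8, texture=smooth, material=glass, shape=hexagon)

The simplest hypothesis consistent with all the labels is: shape is circle AND weight ≥ 11.
(weight=2, size=7, texture=rough, material=metal, shape=hexagon): Group B (shape is hexagon, weight = 2).
(weight=13, size=1, texture=matte, material=wood, shape=circle): Group A (shape is circle, weight = 13).
(weight=8, size=4, texture=rough, material=stone, shape=hexagon): Group B (shape is hexagon, weight = 8).
(weight=2, size=8, texture=smooth, material=glass, shape=hexagon): Group B (shape is hexagon, weight = 2).

Group B, Group A, Group B, Group B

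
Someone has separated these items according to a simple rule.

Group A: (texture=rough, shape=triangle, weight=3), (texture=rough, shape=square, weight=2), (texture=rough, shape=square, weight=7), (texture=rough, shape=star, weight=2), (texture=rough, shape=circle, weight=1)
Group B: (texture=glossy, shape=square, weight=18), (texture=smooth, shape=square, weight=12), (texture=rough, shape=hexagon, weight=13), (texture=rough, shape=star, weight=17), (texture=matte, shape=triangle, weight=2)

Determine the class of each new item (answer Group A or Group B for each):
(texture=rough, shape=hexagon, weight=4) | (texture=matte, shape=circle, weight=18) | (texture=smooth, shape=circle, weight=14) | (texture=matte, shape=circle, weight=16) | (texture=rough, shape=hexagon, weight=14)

Group A, Group B, Group B, Group B, Group B

A rule that fits every label: texture is rough AND weight ≤ 7 — true of each 'Group A' example, false of each 'Group B' one.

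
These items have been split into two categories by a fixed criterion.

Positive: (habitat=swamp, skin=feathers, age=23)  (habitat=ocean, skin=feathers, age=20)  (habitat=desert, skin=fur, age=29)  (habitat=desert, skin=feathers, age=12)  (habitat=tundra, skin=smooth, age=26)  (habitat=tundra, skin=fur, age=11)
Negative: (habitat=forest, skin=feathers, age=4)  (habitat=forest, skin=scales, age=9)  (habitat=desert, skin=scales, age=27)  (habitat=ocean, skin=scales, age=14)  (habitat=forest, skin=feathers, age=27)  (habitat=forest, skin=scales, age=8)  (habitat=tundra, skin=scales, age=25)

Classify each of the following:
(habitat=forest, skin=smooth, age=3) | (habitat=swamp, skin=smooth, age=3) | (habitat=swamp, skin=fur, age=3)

The pattern is that an item is 'Positive' exactly when: habitat is not forest AND skin is not scales.

Negative, Positive, Positive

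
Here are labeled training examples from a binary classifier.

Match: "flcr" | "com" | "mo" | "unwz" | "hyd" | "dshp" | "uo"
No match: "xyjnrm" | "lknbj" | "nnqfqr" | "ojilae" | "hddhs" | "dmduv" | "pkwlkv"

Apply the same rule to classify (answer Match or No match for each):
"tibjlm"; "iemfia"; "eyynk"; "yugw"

The simplest hypothesis consistent with all the labels is: length ≤ 4.

No match, No match, No match, Match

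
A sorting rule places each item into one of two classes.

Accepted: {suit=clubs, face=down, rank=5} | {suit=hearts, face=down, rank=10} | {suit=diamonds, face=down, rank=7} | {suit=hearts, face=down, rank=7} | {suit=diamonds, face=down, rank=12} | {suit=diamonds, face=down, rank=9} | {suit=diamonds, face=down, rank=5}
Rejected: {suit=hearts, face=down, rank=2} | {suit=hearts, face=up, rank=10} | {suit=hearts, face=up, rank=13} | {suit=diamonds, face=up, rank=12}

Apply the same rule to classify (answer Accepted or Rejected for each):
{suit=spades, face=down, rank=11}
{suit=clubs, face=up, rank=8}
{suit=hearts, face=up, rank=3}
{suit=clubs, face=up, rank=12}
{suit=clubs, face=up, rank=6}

Accepted, Rejected, Rejected, Rejected, Rejected

Every 'Accepted' example satisfies: face is down AND rank ≥ 5. None of the 'Rejected' examples do.
{suit=spades, face=down, rank=11}: Accepted (face is down, rank = 11).
{suit=clubs, face=up, rank=8}: Rejected (face is up, rank = 8).
{suit=hearts, face=up, rank=3}: Rejected (face is up, rank = 3).
{suit=clubs, face=up, rank=12}: Rejected (face is up, rank = 12).
{suit=clubs, face=up, rank=6}: Rejected (face is up, rank = 6).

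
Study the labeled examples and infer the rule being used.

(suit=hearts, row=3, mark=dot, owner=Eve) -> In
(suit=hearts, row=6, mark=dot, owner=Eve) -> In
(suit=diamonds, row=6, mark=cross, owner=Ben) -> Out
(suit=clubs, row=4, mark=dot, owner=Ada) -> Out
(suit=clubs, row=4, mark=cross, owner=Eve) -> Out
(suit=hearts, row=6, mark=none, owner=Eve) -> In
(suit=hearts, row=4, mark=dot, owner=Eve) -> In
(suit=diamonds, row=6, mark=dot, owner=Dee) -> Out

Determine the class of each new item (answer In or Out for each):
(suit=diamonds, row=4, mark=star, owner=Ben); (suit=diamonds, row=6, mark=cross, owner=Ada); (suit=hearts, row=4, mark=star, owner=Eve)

Out, Out, In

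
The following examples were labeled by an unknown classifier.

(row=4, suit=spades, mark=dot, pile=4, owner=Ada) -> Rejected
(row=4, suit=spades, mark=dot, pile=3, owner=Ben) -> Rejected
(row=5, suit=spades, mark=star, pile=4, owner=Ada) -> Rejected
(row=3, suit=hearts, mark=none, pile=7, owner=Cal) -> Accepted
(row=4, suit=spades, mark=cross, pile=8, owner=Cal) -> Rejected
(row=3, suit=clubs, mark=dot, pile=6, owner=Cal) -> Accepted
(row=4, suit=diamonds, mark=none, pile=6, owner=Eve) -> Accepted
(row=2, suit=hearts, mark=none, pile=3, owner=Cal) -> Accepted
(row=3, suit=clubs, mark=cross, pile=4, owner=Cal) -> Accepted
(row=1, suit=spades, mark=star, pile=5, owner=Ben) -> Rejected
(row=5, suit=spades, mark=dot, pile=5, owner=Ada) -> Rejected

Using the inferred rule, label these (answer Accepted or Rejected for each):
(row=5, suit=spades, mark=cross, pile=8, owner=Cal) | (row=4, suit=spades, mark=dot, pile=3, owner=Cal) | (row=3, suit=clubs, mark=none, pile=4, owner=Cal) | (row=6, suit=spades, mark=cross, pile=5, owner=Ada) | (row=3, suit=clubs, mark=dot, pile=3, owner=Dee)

Rejected, Rejected, Accepted, Rejected, Accepted

Comparing the two groups points to one rule — suit is not spades.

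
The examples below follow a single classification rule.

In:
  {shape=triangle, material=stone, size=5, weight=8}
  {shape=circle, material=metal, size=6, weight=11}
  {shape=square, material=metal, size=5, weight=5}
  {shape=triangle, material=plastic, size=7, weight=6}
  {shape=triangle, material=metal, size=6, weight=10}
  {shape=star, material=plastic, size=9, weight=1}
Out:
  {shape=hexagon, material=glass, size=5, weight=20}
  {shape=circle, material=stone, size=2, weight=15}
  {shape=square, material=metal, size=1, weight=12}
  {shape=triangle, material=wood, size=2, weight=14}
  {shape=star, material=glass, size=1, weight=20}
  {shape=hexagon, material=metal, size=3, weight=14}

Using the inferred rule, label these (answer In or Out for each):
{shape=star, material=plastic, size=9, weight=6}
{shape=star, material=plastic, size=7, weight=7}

In, In

Every 'In' example satisfies: weight ≤ 11. None of the 'Out' examples do.
{shape=star, material=plastic, size=9, weight=6} — weight = 6, hence In.
{shape=star, material=plastic, size=7, weight=7} — weight = 7, hence In.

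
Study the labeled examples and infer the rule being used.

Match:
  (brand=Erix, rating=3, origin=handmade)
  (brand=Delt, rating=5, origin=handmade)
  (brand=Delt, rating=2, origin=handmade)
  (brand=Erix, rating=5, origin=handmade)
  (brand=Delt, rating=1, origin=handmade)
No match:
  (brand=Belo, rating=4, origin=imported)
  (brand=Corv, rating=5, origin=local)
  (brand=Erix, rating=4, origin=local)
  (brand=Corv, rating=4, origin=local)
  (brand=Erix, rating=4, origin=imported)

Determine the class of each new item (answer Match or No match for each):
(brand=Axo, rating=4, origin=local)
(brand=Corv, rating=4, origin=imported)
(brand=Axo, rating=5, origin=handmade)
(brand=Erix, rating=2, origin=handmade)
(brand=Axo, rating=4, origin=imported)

No match, No match, Match, Match, No match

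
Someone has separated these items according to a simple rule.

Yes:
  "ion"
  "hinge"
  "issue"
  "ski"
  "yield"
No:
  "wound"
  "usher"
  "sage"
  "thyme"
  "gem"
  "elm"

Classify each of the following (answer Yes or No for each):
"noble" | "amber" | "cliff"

No, No, Yes

'Yes' ⟺ contains 'i'.
No: "noble", since no 'i'.
No: "amber", since no 'i'.
Yes: "cliff", since has 'i'.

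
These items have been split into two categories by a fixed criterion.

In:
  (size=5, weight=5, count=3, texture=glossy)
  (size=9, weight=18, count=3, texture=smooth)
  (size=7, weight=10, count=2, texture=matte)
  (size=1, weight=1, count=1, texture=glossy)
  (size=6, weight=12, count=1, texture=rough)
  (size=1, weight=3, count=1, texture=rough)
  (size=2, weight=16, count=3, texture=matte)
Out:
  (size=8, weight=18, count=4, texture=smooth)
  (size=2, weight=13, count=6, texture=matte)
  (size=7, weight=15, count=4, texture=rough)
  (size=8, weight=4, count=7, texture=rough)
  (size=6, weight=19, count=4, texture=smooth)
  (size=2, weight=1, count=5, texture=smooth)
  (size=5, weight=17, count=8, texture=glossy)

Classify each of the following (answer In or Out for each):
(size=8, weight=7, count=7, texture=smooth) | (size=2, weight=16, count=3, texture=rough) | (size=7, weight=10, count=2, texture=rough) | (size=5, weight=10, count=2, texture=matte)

Out, In, In, In

The distinguishing property — count ≤ 3 — holds for all the 'In' cases and none of the 'Out' cases.
(size=8, weight=7, count=7, texture=smooth) — count = 7, hence Out. (size=2, weight=16, count=3, texture=rough) — count = 3, hence In. (size=7, weight=10, count=2, texture=rough) — count = 2, hence In. (size=5, weight=10, count=2, texture=matte) — count = 2, hence In.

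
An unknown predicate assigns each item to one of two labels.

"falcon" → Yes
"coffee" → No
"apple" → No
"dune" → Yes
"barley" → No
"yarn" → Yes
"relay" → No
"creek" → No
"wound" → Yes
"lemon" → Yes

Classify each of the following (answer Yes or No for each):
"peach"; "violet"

No, No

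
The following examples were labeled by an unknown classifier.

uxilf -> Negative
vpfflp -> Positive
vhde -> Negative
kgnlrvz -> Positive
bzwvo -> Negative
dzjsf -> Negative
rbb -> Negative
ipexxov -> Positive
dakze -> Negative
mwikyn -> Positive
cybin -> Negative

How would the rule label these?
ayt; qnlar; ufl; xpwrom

Negative, Negative, Negative, Positive

The common property of the 'Positive' items is: length ≥ 6. No 'Negative' item has it.
ayt: Negative (length 3).
qnlar: Negative (length 5).
ufl: Negative (length 3).
xpwrom: Positive (length 6).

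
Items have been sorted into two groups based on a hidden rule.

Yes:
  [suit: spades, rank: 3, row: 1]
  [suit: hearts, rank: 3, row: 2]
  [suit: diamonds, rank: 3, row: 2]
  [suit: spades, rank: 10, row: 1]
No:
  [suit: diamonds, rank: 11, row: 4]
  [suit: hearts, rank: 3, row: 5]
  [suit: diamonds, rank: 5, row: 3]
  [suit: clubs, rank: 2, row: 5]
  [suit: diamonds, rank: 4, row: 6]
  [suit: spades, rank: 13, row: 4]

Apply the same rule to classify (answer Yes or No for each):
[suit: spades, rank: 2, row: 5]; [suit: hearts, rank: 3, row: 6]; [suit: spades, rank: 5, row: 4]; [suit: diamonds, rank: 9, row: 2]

No, No, No, Yes

The pattern is that an item is 'Yes' exactly when: row ≤ 2.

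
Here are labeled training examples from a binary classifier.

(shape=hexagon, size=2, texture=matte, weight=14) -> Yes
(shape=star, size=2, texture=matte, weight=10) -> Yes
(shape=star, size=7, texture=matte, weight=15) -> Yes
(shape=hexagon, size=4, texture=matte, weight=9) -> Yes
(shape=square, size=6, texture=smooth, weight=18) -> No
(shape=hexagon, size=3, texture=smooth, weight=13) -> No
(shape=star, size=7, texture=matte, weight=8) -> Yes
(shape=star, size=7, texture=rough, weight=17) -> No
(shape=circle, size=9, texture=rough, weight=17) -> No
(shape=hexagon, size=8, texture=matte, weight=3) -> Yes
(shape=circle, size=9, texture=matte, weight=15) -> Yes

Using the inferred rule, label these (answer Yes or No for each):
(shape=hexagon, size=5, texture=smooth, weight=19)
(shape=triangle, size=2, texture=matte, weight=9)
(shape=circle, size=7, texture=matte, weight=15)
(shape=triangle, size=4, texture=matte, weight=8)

Checking candidate rules against both groups, what survives is: texture is matte.
(shape=hexagon, size=5, texture=smooth, weight=19): No (texture is smooth).
(shape=triangle, size=2, texture=matte, weight=9): Yes (texture is matte).
(shape=circle, size=7, texture=matte, weight=15): Yes (texture is matte).
(shape=triangle, size=4, texture=matte, weight=8): Yes (texture is matte).

No, Yes, Yes, Yes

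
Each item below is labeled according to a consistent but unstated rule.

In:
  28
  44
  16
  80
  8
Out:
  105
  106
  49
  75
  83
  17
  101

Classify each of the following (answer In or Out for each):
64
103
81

In, Out, Out

Every 'In' example satisfies: multiple of 4. None of the 'Out' examples do.
64 — 64 = 4·16, hence In.
103 — 103 = 4·25 + 3, hence Out.
81 — 81 = 4·20 + 1, hence Out.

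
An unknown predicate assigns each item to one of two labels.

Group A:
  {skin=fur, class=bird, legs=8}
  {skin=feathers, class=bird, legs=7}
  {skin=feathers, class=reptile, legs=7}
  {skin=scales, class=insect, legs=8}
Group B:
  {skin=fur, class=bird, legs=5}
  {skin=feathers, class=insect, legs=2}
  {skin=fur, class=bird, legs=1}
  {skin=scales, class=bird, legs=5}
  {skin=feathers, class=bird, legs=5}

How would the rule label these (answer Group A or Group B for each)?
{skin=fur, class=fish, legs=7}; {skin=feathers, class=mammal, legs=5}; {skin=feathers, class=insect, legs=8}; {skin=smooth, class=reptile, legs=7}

Group A, Group B, Group A, Group A

The classifier is using: legs ≥ 7.
{skin=fur, class=fish, legs=7}: legs = 7 — has this property, so Group A.
{skin=feathers, class=mammal, legs=5}: legs = 5 — fails the rule, so Group B.
{skin=feathers, class=insect, legs=8}: legs = 8 — has this property, so Group A.
{skin=smooth, class=reptile, legs=7}: legs = 7 — has this property, so Group A.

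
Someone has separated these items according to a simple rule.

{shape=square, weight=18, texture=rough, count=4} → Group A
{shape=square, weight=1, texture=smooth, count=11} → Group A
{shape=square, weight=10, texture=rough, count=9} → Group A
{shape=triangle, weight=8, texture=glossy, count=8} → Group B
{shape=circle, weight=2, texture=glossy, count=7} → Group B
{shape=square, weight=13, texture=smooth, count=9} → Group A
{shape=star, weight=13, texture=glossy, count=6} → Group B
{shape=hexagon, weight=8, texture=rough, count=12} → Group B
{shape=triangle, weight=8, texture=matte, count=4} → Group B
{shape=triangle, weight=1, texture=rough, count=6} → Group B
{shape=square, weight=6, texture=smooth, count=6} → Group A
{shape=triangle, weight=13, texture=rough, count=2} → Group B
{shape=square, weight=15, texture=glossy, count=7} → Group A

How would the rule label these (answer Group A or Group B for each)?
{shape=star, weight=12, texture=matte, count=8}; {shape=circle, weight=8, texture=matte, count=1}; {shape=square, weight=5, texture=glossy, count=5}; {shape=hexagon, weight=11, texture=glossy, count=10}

One predicate separates the groups cleanly: shape is square.

Group B, Group B, Group A, Group B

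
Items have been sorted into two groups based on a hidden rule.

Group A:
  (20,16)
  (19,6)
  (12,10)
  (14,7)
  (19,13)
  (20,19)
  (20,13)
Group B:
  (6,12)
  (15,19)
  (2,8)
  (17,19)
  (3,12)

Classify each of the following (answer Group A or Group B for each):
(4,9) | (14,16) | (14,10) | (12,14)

The common property of the 'Group A' items is: first > second. No 'Group B' item has it.
(4,9): 4 < 9 — does not satisfy this, so Group B.
(14,16): 14 < 16 — does not satisfy this, so Group B.
(14,10): 14 > 10 — satisfies this, so Group A.
(12,14): 12 < 14 — does not satisfy this, so Group B.

Group B, Group B, Group A, Group B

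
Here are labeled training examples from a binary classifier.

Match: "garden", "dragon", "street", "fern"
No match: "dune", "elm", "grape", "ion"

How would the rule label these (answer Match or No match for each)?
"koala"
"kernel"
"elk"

No match, Match, No match

Rule: even length AND contains 'r'. This holds for each 'Match' example and fails for each 'No match' one.
"koala" — length 5, no 'r', hence No match. "kernel" — length 6, has 'r', hence Match. "elk" — length 3, no 'r', hence No match.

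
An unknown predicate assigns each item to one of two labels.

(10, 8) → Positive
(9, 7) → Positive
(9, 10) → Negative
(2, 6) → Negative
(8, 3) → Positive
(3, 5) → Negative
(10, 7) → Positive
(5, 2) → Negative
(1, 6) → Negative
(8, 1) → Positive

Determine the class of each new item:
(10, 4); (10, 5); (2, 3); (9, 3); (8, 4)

Positive, Positive, Negative, Positive, Positive

Rule: first > second AND sum ≥ 8. This holds for each 'Positive' example and fails for each 'Negative' one.
Positive: (10, 4), since 10 > 4, 10+4 = 14.
Positive: (10, 5), since 10 > 5, 10+5 = 15.
Negative: (2, 3), since 2 < 3, 2+3 = 5.
Positive: (9, 3), since 9 > 3, 9+3 = 12.
Positive: (8, 4), since 8 > 4, 8+4 = 12.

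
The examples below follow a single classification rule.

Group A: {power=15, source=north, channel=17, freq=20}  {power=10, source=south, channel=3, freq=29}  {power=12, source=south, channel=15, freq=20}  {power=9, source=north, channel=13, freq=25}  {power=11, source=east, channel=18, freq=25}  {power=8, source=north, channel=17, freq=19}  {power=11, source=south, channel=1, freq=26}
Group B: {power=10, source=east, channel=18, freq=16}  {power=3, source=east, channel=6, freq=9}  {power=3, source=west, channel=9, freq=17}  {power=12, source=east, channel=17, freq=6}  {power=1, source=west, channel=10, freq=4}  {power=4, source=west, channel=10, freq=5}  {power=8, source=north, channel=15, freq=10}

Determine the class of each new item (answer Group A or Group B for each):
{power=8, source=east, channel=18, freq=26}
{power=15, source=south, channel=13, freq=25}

The rule appears to be: freq ≥ 19.
{power=8, source=east, channel=18, freq=26}: freq = 26 — has this property, so Group A. {power=15, source=south, channel=13, freq=25}: freq = 25 — has this property, so Group A.

Group A, Group A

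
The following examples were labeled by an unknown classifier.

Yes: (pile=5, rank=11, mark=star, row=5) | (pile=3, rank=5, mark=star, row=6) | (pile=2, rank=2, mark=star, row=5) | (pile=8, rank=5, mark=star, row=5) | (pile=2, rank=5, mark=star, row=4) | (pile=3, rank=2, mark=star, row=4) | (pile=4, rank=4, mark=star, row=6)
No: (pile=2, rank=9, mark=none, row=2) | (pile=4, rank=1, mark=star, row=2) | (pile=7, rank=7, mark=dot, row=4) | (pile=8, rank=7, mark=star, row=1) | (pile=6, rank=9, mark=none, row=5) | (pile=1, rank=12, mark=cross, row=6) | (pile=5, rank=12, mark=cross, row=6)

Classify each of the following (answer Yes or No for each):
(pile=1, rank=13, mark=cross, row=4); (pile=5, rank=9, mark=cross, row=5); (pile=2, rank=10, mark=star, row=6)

No, No, Yes

Rule: mark is star AND row ≥ 4. This holds for each 'Yes' example and fails for each 'No' one.
(pile=1, rank=13, mark=cross, row=4): mark is cross, row = 4, does not fit → No.
(pile=5, rank=9, mark=cross, row=5): mark is cross, row = 5, does not fit → No.
(pile=2, rank=10, mark=star, row=6): mark is star, row = 6, has this property → Yes.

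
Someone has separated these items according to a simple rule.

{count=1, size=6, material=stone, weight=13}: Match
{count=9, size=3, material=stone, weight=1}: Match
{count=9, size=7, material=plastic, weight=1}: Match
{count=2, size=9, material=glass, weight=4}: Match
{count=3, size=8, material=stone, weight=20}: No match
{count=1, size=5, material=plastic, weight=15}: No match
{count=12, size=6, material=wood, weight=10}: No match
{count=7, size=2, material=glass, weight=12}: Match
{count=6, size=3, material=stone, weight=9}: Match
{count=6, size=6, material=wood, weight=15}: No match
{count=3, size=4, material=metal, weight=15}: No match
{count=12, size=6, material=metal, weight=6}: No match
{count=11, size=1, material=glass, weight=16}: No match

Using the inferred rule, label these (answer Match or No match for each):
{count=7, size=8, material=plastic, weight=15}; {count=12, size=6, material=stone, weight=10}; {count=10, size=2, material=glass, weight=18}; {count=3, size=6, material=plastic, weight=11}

No match, No match, No match, Match

The common property of the 'Match' items is: weight ≤ 13 AND count ≤ 9. No 'No match' item has it.
{count=7, size=8, material=plastic, weight=15}: weight = 15, count = 7, lacks this property → No match. {count=12, size=6, material=stone, weight=10}: weight = 10, count = 12, lacks this property → No match. {count=10, size=2, material=glass, weight=18}: weight = 18, count = 10, lacks this property → No match. {count=3, size=6, material=plastic, weight=11}: weight = 11, count = 3, has this property → Match.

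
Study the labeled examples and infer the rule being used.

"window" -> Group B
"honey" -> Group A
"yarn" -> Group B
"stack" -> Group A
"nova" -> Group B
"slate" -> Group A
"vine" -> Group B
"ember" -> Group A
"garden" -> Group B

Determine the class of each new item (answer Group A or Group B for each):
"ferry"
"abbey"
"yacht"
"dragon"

Group A, Group A, Group A, Group B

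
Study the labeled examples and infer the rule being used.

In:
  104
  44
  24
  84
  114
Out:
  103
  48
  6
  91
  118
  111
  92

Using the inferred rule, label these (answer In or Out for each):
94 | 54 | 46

In, In, Out

Rule: ends in digit 4. This holds for each 'In' example and fails for each 'Out' one.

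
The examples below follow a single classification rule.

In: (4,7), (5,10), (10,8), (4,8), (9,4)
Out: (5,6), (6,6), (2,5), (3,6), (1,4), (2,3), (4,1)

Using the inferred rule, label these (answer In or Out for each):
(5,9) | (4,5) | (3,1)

In, Out, Out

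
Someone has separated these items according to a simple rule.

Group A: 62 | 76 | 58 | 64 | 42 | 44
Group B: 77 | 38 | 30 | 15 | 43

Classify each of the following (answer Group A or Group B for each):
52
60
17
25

The classifier is using: even AND at least 42.

Group A, Group A, Group B, Group B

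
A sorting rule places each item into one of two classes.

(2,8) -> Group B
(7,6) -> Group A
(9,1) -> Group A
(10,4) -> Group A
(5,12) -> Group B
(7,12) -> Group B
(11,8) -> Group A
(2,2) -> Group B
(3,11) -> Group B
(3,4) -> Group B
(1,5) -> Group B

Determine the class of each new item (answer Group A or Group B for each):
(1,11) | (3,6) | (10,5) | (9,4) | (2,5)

Group B, Group B, Group A, Group A, Group B

The classifier is using: first > second.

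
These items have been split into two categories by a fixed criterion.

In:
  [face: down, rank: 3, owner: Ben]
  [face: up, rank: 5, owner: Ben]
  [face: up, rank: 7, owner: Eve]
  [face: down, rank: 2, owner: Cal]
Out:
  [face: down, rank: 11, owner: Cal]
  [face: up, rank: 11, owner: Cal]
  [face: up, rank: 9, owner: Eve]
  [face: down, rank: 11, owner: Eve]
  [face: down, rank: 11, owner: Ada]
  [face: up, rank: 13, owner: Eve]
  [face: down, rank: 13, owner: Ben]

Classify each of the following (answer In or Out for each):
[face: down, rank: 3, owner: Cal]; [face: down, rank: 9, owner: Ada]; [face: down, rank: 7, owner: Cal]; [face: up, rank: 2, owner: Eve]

In, Out, In, In

The simplest hypothesis consistent with all the labels is: rank ≤ 7.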